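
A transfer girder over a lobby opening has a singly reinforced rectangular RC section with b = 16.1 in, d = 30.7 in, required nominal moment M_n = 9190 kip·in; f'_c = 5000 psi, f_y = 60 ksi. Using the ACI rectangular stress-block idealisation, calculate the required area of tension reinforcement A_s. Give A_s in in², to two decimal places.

A_s ≈ 5.41 in²

From M_n = 0.85 f'_c a b (d − a/2):
a = d − √(d² − 2M_n/(0.85 f'_c b)) = 30.7 − √(30.7² − 2 × 9190/(0.85 × 5 × 16.1)) = 4.741 in.
A_s = 0.85 f'_c a b / f_y = 0.85 × 5 × 4.741 × 16.1 / 60 = 5.407 in².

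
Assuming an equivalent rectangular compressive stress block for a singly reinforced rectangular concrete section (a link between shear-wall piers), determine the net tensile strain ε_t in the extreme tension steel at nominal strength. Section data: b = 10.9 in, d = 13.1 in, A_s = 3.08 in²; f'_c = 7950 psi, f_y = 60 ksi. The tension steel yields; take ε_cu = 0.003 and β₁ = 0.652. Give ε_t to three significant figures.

a = A_s f_y/(0.85 f'_c b) = 2.509 in.
β₁ = 0.652, so c = a/β₁ = 2.509/0.652 = 3.848 in.
From the linear strain diagram with ε_cu = 0.003: ε_t = 0.003 (d − c)/c = 0.003 × (13.1 − 3.848)/3.848 = 0.00721.
Since ε_t ≥ 0.005, the section is tension-controlled.

ε_t ≈ 0.00721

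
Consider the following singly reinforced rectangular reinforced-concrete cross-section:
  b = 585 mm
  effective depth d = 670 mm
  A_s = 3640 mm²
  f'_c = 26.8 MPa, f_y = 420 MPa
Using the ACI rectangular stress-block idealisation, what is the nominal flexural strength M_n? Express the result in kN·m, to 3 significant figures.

T = A_s f_y = 3640 × 420 = 1528800 N = 1528.8 kN.
From C = T: a = T/(0.85 f'_c b) = 1528800/(0.85 × 26.8 × 585) = 114.72 mm.
M_n = T(d − a/2) = 1528.8 kN × (670 − 57.36) mm = 936.60 kN·m.

M_n ≈ 937 kN·m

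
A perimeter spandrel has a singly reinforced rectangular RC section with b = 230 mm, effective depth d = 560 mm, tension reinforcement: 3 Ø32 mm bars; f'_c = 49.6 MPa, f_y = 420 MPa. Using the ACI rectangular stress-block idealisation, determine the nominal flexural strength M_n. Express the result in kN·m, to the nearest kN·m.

M_n ≈ 514 kN·m

A_s = 3 × 804 = 2412 mm².
T = A_s f_y = 2412 × 420 = 1013040 N = 1013.04 kN.
From C = T: a = T/(0.85 f'_c b) = 1013040/(0.85 × 49.6 × 230) = 104.47 mm.
M_n = T(d − a/2) = 1013.04 kN × (560 − 52.235) mm = 514.39 kN·m.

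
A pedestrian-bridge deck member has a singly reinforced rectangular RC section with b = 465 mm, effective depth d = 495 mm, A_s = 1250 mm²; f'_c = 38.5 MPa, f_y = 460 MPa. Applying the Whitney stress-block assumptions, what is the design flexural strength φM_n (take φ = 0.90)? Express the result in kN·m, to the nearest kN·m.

φM_n ≈ 246 kN·m

T = A_s f_y = 1250 × 460 = 575000 N = 575 kN.
From C = T: a = T/(0.85 f'_c b) = 575000/(0.85 × 38.5 × 465) = 37.79 mm.
M_n = T(d − a/2) = 575 kN × (495 − 18.895) mm = 273.76 kN·m.
φM_n = 0.90 × 273.76 = 246.38 kN·m.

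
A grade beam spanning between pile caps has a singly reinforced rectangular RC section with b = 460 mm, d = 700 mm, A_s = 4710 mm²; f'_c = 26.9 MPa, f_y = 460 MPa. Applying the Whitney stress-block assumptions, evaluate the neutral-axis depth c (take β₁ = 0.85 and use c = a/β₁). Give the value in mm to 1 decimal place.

T = A_s f_y = 4710 × 460 = 2166600 N = 2166.6 kN.
Setting C = 0.85 f'_c a b equal to T: a = 2166600/(0.85 × 26.9 × 460) = 205.992 mm.
With β₁ = 0.85, c = a/β₁ = 205.992/0.85 = 242.3 mm.

c ≈ 242.3 mm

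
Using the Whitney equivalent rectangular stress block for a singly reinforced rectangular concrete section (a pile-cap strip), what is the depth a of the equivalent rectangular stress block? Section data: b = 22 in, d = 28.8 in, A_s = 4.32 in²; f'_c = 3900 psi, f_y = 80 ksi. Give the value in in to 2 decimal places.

T = A_s f_y = 4.32 × 80 = 345.6 kips.
a = T/(0.85 f'_c b) = 345.6/(0.85 × 3.9 × 22) = 4.74 in.

a ≈ 4.74 in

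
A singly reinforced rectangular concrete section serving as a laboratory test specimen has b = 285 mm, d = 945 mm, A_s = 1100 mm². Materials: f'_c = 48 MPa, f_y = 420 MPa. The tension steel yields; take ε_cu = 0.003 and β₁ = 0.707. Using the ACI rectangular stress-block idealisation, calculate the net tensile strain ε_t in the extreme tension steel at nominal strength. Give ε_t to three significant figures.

a = A_s f_y/(0.85 f'_c b) = 39.73 mm.
β₁ = 0.707, so c = a/β₁ = 39.73/0.707 = 56.20 mm.
From the linear strain diagram with ε_cu = 0.003: ε_t = 0.003 (d − c)/c = 0.003 × (945 − 56.20)/56.20 = 0.0474.
Since ε_t ≥ 0.005, the section is tension-controlled.

ε_t ≈ 0.0474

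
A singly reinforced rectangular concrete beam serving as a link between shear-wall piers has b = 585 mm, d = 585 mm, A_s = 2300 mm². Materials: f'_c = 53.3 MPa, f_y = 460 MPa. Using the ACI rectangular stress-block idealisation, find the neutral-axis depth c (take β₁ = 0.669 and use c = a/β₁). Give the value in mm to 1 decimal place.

T = A_s f_y = 2300 × 460 = 1058000 N = 1058 kN.
Setting C = 0.85 f'_c a b equal to T: a = 1058000/(0.85 × 53.3 × 585) = 39.919 mm.
With β₁ = 0.669, c = a/β₁ = 39.919/0.669 = 59.7 mm.

c ≈ 59.7 mm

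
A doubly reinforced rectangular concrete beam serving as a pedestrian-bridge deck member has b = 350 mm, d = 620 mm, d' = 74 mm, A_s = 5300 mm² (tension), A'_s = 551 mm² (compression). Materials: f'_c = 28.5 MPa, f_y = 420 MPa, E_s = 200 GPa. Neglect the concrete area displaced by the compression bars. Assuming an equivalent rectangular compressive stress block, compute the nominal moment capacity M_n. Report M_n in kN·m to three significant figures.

Assume both tension and compression steel yield.
Net tension couple steel: A_s − A'_s = 4749 mm².
a = (A_s − A'_s) f_y / (0.85 f'_c b) = 1994580/(0.85 × 28.5 × 350) = 235.24 mm.
c = a/β₁ = 235.24/0.846 = 278.06 mm; ε'_s = 0.003(c − d')/c = 0.0022 ≥ f_y/E_s = 0.0021, so compression steel does yield.
M_n = (A_s − A'_s) f_y (d − a/2) + A'_s f_y (d − d') = [1994580 × (620 − 117.62) + 231420 × (620 − 74)] × 10⁻⁶ = 1002.04 + 126.36 = 1128.40 kN·m.

M_n ≈ 1130 kN·m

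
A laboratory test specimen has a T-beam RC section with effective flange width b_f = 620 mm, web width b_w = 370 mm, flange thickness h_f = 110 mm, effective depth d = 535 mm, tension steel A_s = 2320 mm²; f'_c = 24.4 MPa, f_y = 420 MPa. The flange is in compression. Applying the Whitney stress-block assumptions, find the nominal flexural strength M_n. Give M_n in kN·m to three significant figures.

Tension: T = A_s f_y = 2320 × 420 = 974400 N.
Try a within the flange: a = T/(0.85 f'_c b_f) = 974400/(0.85 × 24.4 × 620) = 75.78 mm.
Since a = 75.78 ≤ h_f = 110 mm, the stress block lies entirely in the flange; analyse as a rectangular beam of width b_f.
M_n = T(d − a/2) = 974400 × (535 − 37.89) = 484.38 × 10⁶ N·mm.
M_n = 484.38 kN·m.

M_n ≈ 484 kN·m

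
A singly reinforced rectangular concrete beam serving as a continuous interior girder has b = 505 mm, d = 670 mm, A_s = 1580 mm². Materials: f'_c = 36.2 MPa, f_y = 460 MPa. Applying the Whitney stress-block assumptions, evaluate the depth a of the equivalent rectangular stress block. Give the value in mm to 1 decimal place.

T = A_s f_y = 1580 × 460 = 726800 N = 726.8 kN.
Setting C = 0.85 f'_c a b equal to T: a = 726800/(0.85 × 36.2 × 505) = 46.8 mm.

a ≈ 46.8 mm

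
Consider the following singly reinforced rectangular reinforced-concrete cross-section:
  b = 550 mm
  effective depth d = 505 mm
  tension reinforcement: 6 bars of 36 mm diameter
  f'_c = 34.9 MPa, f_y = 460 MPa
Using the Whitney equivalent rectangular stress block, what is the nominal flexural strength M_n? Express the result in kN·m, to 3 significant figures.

A_s = 6 × 1018 = 6108 mm².
T = A_s f_y = 6108 × 460 = 2809680 N = 2809.68 kN.
From C = T: a = T/(0.85 f'_c b) = 2809680/(0.85 × 34.9 × 550) = 172.21 mm.
M_n = T(d − a/2) = 2809.68 kN × (505 − 86.105) mm = 1176.96 kN·m.

M_n ≈ 1180 kN·m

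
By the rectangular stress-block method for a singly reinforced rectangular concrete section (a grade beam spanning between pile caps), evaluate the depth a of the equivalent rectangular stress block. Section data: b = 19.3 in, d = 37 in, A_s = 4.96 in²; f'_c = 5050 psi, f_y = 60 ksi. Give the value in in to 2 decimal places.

a ≈ 3.59 in

T = A_s f_y = 4.96 × 60 = 297.6 kips.
a = T/(0.85 f'_c b) = 297.6/(0.85 × 5.05 × 19.3) = 3.59 in.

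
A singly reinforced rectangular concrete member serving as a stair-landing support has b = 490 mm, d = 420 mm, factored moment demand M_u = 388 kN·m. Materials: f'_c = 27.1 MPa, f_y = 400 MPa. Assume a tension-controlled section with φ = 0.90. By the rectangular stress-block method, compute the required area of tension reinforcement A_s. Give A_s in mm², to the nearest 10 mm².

A_s ≈ 2930 mm²

M_n = M_u/φ = 388/0.90 = 431.111 kN·m.
With M_n = 0.85 f'_c a b (d − a/2), solve the quadratic for a:
a = d − √(d² − 2M_n/(0.85 f'_c b)) = 420 − √(420² − 2 × 431.111×10⁶/(0.85 × 27.1 × 490)) = 103.76 mm.
A_s = 0.85 f'_c a b / f_y = 0.85 × 27.1 × 103.76 × 490 / 400 = 2927.9 mm².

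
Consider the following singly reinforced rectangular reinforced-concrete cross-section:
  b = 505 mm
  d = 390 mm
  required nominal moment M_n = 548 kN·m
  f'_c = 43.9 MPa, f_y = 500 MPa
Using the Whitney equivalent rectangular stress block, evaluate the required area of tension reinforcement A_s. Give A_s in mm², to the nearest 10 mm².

With M_n = 0.85 f'_c a b (d − a/2), solve the quadratic for a:
a = d − √(d² − 2M_n/(0.85 f'_c b)) = 390 − √(390² − 2 × 548×10⁶/(0.85 × 43.9 × 505)) = 83.51 mm.
A_s = 0.85 f'_c a b / f_y = 0.85 × 43.9 × 83.51 × 505 / 500 = 3147.3 mm².

A_s ≈ 3150 mm²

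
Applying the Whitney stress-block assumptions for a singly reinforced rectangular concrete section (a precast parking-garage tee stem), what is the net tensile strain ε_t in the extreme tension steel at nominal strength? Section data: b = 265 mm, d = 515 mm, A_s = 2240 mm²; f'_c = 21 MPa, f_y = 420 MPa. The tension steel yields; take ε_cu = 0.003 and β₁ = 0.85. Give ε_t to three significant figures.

a = A_s f_y/(0.85 f'_c b) = 198.89 mm.
β₁ = 0.85, so c = a/β₁ = 198.89/0.85 = 233.99 mm.
From the linear strain diagram with ε_cu = 0.003: ε_t = 0.003 (d − c)/c = 0.003 × (515 − 233.99)/233.99 = 0.00360.
ε_t < 0.004 — the section is over-reinforced for flexure under ACI limits.

ε_t ≈ 0.00360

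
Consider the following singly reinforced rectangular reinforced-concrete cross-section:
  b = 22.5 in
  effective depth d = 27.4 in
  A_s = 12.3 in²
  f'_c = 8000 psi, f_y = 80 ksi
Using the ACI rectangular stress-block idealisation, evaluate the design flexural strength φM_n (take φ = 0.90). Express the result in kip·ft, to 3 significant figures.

T = A_s f_y = 12.3 × 80 = 984 kips.
a = T/(0.85 f'_c b) = 984/(0.85 × 8 × 22.5) = 6.431 in.
M_n = T(d − a/2) = 984 × (27.4 − 3.2155) = 23797.5 kip·in = 23797.5/12 = 1983.13 kip·ft.
φM_n = 0.90 × 1983.13 = 1784.82 kip·ft.

φM_n ≈ 1780 kip·ft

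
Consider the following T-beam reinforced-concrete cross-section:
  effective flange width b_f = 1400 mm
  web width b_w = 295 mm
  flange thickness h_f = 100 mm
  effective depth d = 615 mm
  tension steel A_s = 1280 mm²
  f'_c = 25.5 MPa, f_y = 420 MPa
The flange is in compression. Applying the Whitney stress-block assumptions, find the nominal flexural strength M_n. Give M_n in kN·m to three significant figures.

M_n ≈ 326 kN·m

Tension: T = A_s f_y = 1280 × 420 = 537600 N.
Try a within the flange: a = T/(0.85 f'_c b_f) = 537600/(0.85 × 25.5 × 1400) = 17.72 mm.
Since a = 17.72 ≤ h_f = 100 mm, the stress block lies entirely in the flange; analyse as a rectangular beam of width b_f.
M_n = T(d − a/2) = 537600 × (615 − 8.86) = 325.86 × 10⁶ N·mm.
M_n = 325.86 kN·m.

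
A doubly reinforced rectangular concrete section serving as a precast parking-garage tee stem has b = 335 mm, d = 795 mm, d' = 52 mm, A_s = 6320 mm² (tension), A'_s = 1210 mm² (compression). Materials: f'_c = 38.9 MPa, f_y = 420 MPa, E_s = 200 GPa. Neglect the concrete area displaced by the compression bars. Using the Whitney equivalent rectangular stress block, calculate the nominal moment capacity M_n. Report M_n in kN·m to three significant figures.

Assume both tension and compression steel yield.
Net tension couple steel: A_s − A'_s = 5110 mm².
a = (A_s − A'_s) f_y / (0.85 f'_c b) = 2146200/(0.85 × 38.9 × 335) = 193.76 mm.
c = a/β₁ = 193.76/0.772 = 250.98 mm; ε'_s = 0.003(c − d')/c = 0.0024 ≥ f_y/E_s = 0.0021, so compression steel does yield.
M_n = (A_s − A'_s) f_y (d − a/2) + A'_s f_y (d − d') = [2146200 × (795 − 96.88) + 508200 × (795 − 52)] × 10⁻⁶ = 1498.31 + 377.59 = 1875.90 kN·m.

M_n ≈ 1880 kN·m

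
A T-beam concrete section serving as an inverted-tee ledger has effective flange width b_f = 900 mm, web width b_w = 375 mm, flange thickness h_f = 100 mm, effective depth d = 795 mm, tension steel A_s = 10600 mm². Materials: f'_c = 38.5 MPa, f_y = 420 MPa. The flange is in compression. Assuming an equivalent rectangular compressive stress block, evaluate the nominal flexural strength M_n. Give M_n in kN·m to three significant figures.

M_n ≈ 3150 kN·m

Tension: T = A_s f_y = 10600 × 420 = 4452000 N.
Try a within the flange: a = T/(0.85 f'_c b_f) = 4452000/(0.85 × 38.5 × 900) = 151.16 mm.
a = 151.16 > h_f = 100 mm: the block extends into the web. Split into flange-overhang and web parts.
C_f = 0.85 f'_c (b_f − b_w) h_f = 0.85 × 38.5 × (900 − 375) × 100 = 1718063 N.
Remaining web compression depth: a_w = (T − C_f)/(0.85 f'_c b_w) = (4452000 − 1718063)/(0.85 × 38.5 × 375) = 222.78 mm.
M_n = C_f(d − h_f/2) + (T − C_f)(d − a_w/2) = 1718063 × (795 − 50) + 2733937 × (795 − 111.39) = 1279.96 + 1868.95 = 3148.91 × 10⁶ N·mm.
M_n = 3148.91 kN·m.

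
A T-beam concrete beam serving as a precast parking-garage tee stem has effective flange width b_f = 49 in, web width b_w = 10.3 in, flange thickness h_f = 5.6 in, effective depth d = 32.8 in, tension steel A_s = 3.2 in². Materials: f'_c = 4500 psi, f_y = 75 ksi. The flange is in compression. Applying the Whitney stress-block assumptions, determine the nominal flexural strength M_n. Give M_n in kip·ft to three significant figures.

Tension: T = A_s f_y = 3.2 × 75 = 240 kips.
Try a within the flange: a = T/(0.85 f'_c b_f) = 240/(0.85 × 4.5 × 49) = 1.281 in.
Since a = 1.281 ≤ h_f = 5.6 in, the stress block lies entirely in the flange; analyse as a rectangular beam of width b_f.
M_n = T(d − a/2) = 240 × (32.8 − 0.6405) = 7718.3 kip·in.
M_n = 7718.3/12 = 643.19 kip·ft.

M_n ≈ 643 kip·ft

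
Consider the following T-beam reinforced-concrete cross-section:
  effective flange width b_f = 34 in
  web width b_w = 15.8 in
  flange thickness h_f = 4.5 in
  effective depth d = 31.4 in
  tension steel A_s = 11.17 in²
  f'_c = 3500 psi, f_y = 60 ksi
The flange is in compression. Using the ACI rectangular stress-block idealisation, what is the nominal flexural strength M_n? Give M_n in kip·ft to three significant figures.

Tension: T = A_s f_y = 11.17 × 60 = 670.2 kips.
Try a within the flange: a = T/(0.85 f'_c b_f) = 670.2/(0.85 × 3.5 × 34) = 6.626 in.
a = 6.626 > h_f = 4.5 in: the block extends into the web. Split into flange-overhang and web parts.
C_f = 0.85 f'_c (b_f − b_w) h_f = 0.85 × 3.5 × (34 − 15.8) × 4.5 = 243.7 kips.
Remaining web compression depth: a_w = (T − C_f)/(0.85 f'_c b_w) = (670.2 − 243.7)/(0.85 × 3.5 × 15.8) = 9.074 in.
M_n = C_f(d − h_f/2) + (T − C_f)(d − a_w/2) = 243.7 × (31.4 − 2.25) + 426.5 × (31.4 − 4.537) = 7103.9 + 11457.1 = 18561.0 kip·in.
M_n = 18561.0/12 = 1546.75 kip·ft.

M_n ≈ 1550 kip·ft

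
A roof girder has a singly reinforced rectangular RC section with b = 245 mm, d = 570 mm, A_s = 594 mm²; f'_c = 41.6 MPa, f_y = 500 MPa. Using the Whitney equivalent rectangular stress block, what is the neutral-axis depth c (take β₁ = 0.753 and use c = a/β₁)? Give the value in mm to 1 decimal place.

c ≈ 45.5 mm

T = A_s f_y = 594 × 500 = 297000 N = 297 kN.
Setting C = 0.85 f'_c a b equal to T: a = 297000/(0.85 × 41.6 × 245) = 34.283 mm.
With β₁ = 0.753, c = a/β₁ = 34.283/0.753 = 45.5 mm.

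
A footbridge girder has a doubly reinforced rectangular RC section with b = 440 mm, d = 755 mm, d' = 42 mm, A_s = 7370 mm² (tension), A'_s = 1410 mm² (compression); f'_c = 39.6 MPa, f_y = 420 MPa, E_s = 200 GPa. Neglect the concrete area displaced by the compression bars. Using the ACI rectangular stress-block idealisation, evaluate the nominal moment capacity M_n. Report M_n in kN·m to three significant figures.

M_n ≈ 2100 kN·m

Assume both tension and compression steel yield.
Net tension couple steel: A_s − A'_s = 5960 mm².
a = (A_s − A'_s) f_y / (0.85 f'_c b) = 2503200/(0.85 × 39.6 × 440) = 169.02 mm.
c = a/β₁ = 169.02/0.767 = 220.37 mm; ε'_s = 0.003(c − d')/c = 0.0024 ≥ f_y/E_s = 0.0021, so compression steel does yield.
M_n = (A_s − A'_s) f_y (d − a/2) + A'_s f_y (d − d') = [2503200 × (755 − 84.51) + 592200 × (755 − 42)] × 10⁻⁶ = 1678.37 + 422.24 = 2100.61 kN·m.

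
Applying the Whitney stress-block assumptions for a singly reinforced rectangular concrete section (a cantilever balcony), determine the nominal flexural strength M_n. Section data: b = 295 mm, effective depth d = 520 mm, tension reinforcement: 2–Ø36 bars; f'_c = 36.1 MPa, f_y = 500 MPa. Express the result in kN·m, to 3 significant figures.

M_n ≈ 472 kN·m

A_s = 2 × 1018 = 2036 mm².
T = A_s f_y = 2036 × 500 = 1018000 N = 1018 kN.
From C = T: a = T/(0.85 f'_c b) = 1018000/(0.85 × 36.1 × 295) = 112.46 mm.
M_n = T(d − a/2) = 1018 kN × (520 − 56.23) mm = 472.12 kN·m.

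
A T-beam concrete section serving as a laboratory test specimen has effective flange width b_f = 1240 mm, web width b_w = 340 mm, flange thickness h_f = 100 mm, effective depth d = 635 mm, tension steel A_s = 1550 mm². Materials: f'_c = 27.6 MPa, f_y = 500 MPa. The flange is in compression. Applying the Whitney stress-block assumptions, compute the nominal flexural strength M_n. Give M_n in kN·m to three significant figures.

Tension: T = A_s f_y = 1550 × 500 = 775000 N.
Try a within the flange: a = T/(0.85 f'_c b_f) = 775000/(0.85 × 27.6 × 1240) = 26.64 mm.
Since a = 26.64 ≤ h_f = 100 mm, the stress block lies entirely in the flange; analyse as a rectangular beam of width b_f.
M_n = T(d − a/2) = 775000 × (635 − 13.32) = 481.80 × 10⁶ N·mm.
M_n = 481.80 kN·m.

M_n ≈ 482 kN·m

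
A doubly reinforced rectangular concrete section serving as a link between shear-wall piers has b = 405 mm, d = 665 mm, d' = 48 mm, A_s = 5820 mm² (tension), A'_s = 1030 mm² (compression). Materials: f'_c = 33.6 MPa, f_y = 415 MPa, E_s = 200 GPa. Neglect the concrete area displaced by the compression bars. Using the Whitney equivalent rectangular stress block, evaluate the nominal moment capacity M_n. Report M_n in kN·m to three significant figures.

M_n ≈ 1410 kN·m

Assume both tension and compression steel yield.
Net tension couple steel: A_s − A'_s = 4790 mm².
a = (A_s − A'_s) f_y / (0.85 f'_c b) = 1987850/(0.85 × 33.6 × 405) = 171.86 mm.
c = a/β₁ = 171.86/0.81 = 212.17 mm; ε'_s = 0.003(c − d')/c = 0.0023 ≥ f_y/E_s = 0.0021, so compression steel does yield.
M_n = (A_s − A'_s) f_y (d − a/2) + A'_s f_y (d − d') = [1987850 × (665 − 85.93) + 427450 × (665 − 48)] × 10⁻⁶ = 1151.10 + 263.74 = 1414.84 kN·m.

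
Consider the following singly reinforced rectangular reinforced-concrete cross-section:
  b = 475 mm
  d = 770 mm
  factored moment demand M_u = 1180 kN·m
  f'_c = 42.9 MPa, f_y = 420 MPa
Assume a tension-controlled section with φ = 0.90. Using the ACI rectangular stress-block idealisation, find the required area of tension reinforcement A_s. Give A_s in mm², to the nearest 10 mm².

M_n = M_u/φ = 1180/0.90 = 1311.11 kN·m.
With M_n = 0.85 f'_c a b (d − a/2), solve the quadratic for a:
a = d − √(d² − 2M_n/(0.85 f'_c b)) = 770 − √(770² − 2 × 1311.11×10⁶/(0.85 × 42.9 × 475)) = 105.54 mm.
A_s = 0.85 f'_c a b / f_y = 0.85 × 42.9 × 105.54 × 475 / 420 = 4352.5 mm².

A_s ≈ 4350 mm²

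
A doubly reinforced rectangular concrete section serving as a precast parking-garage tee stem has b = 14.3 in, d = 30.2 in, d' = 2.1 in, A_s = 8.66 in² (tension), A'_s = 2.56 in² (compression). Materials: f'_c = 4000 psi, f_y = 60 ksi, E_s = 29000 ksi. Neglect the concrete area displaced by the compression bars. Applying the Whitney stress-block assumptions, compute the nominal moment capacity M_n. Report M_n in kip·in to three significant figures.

M_n ≈ 14000 kip·in

Assume both steels yield.
a = (A_s − A'_s) f_y/(0.85 f'_c b) = (8.66 − 2.56) × 60/(0.85 × 4 × 14.3) = 7.528 in.
c = a/β₁ = 7.528/0.85 = 8.856 in; ε'_s = 0.003(c − d')/c = 0.0023 ≥ ε_y = 0.0021, so the compression steel yields.
M_n = (A_s − A'_s) f_y (d − a/2) + A'_s f_y (d − d') = 366 × (30.2 − 3.764) + 153.6 × (30.2 − 2.1) = 9675.6 + 4316.2 = 13991.8 kip·in.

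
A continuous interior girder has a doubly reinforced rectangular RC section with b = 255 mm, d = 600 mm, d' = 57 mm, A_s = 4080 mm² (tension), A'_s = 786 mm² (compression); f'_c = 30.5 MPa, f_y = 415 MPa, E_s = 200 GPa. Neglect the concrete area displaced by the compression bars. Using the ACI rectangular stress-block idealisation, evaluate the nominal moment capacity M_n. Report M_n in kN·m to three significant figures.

M_n ≈ 856 kN·m

Assume both tension and compression steel yield.
Net tension couple steel: A_s − A'_s = 3294 mm².
a = (A_s − A'_s) f_y / (0.85 f'_c b) = 1367010/(0.85 × 30.5 × 255) = 206.78 mm.
c = a/β₁ = 206.78/0.832 = 248.53 mm; ε'_s = 0.003(c − d')/c = 0.0023 ≥ f_y/E_s = 0.0021, so compression steel does yield.
M_n = (A_s − A'_s) f_y (d − a/2) + A'_s f_y (d − d') = [1367010 × (600 − 103.39) + 326190 × (600 − 57)] × 10⁻⁶ = 678.87 + 177.12 = 855.99 kN·m.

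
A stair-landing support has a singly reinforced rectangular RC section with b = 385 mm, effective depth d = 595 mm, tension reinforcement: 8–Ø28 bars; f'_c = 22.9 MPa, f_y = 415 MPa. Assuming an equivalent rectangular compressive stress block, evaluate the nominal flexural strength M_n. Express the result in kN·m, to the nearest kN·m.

M_n ≈ 938 kN·m

A_s = 8 × 616 = 4928 mm².
T = A_s f_y = 4928 × 415 = 2045120 N = 2045.12 kN.
From C = T: a = T/(0.85 f'_c b) = 2045120/(0.85 × 22.9 × 385) = 272.90 mm.
M_n = T(d − a/2) = 2045.12 kN × (595 − 136.45) mm = 937.79 kN·m.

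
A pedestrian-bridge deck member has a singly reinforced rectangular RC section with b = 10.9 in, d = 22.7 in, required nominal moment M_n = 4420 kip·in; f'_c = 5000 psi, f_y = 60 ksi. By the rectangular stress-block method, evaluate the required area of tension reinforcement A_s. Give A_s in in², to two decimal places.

From M_n = 0.85 f'_c a b (d − a/2):
a = d − √(d² − 2M_n/(0.85 f'_c b)) = 22.7 − √(22.7² − 2 × 4420/(0.85 × 5 × 10.9)) = 4.687 in.
A_s = 0.85 f'_c a b / f_y = 0.85 × 5 × 4.687 × 10.9 / 60 = 3.619 in².

A_s ≈ 3.62 in²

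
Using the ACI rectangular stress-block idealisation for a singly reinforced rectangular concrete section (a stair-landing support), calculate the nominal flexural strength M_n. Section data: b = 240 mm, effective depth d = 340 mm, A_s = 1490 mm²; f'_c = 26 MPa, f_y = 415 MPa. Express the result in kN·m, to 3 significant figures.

T = A_s f_y = 1490 × 415 = 618350 N = 618.35 kN.
From C = T: a = T/(0.85 f'_c b) = 618350/(0.85 × 26 × 240) = 116.58 mm.
M_n = T(d − a/2) = 618.35 kN × (340 − 58.29) mm = 174.20 kN·m.

M_n ≈ 174 kN·m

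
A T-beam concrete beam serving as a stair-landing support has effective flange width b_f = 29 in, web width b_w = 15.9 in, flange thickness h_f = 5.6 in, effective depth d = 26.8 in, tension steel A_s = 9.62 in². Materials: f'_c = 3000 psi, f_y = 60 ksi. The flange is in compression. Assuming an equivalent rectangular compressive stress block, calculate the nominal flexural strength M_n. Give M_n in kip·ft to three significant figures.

Tension: T = A_s f_y = 9.62 × 60 = 577.2 kips.
Try a within the flange: a = T/(0.85 f'_c b_f) = 577.2/(0.85 × 3 × 29) = 7.805 in.
a = 7.805 > h_f = 5.6 in: the block extends into the web. Split into flange-overhang and web parts.
C_f = 0.85 f'_c (b_f − b_w) h_f = 0.85 × 3 × (29 − 15.9) × 5.6 = 187.1 kips.
Remaining web compression depth: a_w = (T − C_f)/(0.85 f'_c b_w) = (577.2 − 187.1)/(0.85 × 3 × 15.9) = 9.621 in.
M_n = C_f(d − h_f/2) + (T − C_f)(d − a_w/2) = 187.1 × (26.8 − 2.8) + 390.1 × (26.8 − 4.8105) = 4490.4 + 8578.1 = 13068.5 kip·in.
M_n = 13068.5/12 = 1089.04 kip·ft.

M_n ≈ 1090 kip·ft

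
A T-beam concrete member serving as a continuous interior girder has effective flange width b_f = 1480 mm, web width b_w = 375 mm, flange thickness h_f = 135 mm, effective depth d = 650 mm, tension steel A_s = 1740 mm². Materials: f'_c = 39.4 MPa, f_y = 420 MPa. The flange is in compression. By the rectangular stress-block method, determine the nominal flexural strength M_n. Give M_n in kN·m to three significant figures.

M_n ≈ 470 kN·m

Tension: T = A_s f_y = 1740 × 420 = 730800 N.
Try a within the flange: a = T/(0.85 f'_c b_f) = 730800/(0.85 × 39.4 × 1480) = 14.74 mm.
Since a = 14.74 ≤ h_f = 135 mm, the stress block lies entirely in the flange; analyse as a rectangular beam of width b_f.
M_n = T(d − a/2) = 730800 × (650 − 7.37) = 469.63 × 10⁶ N·mm.
M_n = 469.63 kN·m.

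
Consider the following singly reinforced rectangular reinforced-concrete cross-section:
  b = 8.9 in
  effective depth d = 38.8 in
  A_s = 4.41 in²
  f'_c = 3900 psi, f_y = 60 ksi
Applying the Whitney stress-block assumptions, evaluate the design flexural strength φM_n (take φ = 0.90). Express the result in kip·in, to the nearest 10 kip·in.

T = A_s f_y = 4.41 × 60 = 264.6 kips.
a = T/(0.85 f'_c b) = 264.6/(0.85 × 3.9 × 8.9) = 8.968 in.
M_n = T(d − a/2) = 264.6 × (38.8 − 4.484) = 9080.0 kip·in.
φM_n = 0.90 × 9080.0 = 8172.0 kip·in.

φM_n ≈ 8170 kip·in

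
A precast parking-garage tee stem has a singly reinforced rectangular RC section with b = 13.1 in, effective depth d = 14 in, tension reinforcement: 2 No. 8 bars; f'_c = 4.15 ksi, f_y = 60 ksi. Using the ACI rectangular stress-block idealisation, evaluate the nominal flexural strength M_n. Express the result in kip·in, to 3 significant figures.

M_n ≈ 1230 kip·in

A_s = 2 × 0.79 = 1.58 in².
T = A_s f_y = 1.58 × 60 = 94.8 kips.
a = T/(0.85 f'_c b) = 94.8/(0.85 × 4.15 × 13.1) = 2.051 in.
M_n = T(d − a/2) = 94.8 × (14 − 1.0255) = 1230.0 kip·in.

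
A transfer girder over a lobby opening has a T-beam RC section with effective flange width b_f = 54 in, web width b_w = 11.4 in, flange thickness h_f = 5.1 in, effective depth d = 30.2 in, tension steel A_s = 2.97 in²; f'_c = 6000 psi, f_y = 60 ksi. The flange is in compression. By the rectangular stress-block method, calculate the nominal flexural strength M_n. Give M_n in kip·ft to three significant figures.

M_n ≈ 444 kip·ft

Tension: T = A_s f_y = 2.97 × 60 = 178.2 kips.
Try a within the flange: a = T/(0.85 f'_c b_f) = 178.2/(0.85 × 6 × 54) = 0.647 in.
Since a = 0.647 ≤ h_f = 5.1 in, the stress block lies entirely in the flange; analyse as a rectangular beam of width b_f.
M_n = T(d − a/2) = 178.2 × (30.2 − 0.3235) = 5324.0 kip·in.
M_n = 5324.0/12 = 443.67 kip·ft.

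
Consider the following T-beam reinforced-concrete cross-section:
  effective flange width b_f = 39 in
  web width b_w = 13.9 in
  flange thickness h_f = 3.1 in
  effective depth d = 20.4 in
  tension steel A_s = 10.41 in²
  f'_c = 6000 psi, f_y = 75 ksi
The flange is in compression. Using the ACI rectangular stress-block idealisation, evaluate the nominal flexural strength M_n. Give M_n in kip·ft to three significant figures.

M_n ≈ 1190 kip·ft

Tension: T = A_s f_y = 10.41 × 75 = 780.75 kips.
Try a within the flange: a = T/(0.85 f'_c b_f) = 780.75/(0.85 × 6 × 39) = 3.925 in.
a = 3.925 > h_f = 3.1 in: the block extends into the web. Split into flange-overhang and web parts.
C_f = 0.85 f'_c (b_f − b_w) h_f = 0.85 × 6 × (39 − 13.9) × 3.1 = 396.8 kips.
Remaining web compression depth: a_w = (T − C_f)/(0.85 f'_c b_w) = (780.75 − 396.8)/(0.85 × 6 × 13.9) = 5.416 in.
M_n = C_f(d − h_f/2) + (T − C_f)(d − a_w/2) = 396.8 × (20.4 − 1.55) + 383.95 × (20.4 − 2.708) = 7479.7 + 6792.8 = 14272.5 kip·in.
M_n = 14272.5/12 = 1189.38 kip·ft.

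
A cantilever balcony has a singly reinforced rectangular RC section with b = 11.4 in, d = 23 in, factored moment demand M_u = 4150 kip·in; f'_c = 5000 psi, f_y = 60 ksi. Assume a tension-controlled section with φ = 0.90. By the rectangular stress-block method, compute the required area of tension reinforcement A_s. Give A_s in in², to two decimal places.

A_s ≈ 3.71 in²

M_n = M_u/φ = 4150/0.90 = 4611.11 kip·in.
From M_n = 0.85 f'_c a b (d − a/2):
a = d − √(d² − 2M_n/(0.85 f'_c b)) = 23 − √(23² − 2 × 4611.11/(0.85 × 5 × 11.4)) = 4.597 in.
A_s = 0.85 f'_c a b / f_y = 0.85 × 5 × 4.597 × 11.4 / 60 = 3.712 in².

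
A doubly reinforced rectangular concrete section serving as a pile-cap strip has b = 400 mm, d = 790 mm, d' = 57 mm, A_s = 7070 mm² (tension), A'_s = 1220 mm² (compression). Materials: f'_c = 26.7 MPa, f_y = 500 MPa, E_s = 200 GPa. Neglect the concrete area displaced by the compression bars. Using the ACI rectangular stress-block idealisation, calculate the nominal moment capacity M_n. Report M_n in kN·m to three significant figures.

Assume both tension and compression steel yield.
Net tension couple steel: A_s − A'_s = 5850 mm².
a = (A_s − A'_s) f_y / (0.85 f'_c b) = 2925000/(0.85 × 26.7 × 400) = 322.21 mm.
c = a/β₁ = 322.21/0.85 = 379.07 mm; ε'_s = 0.003(c − d')/c = 0.0025 ≥ f_y/E_s = 0.0025, so compression steel does yield.
M_n = (A_s − A'_s) f_y (d − a/2) + A'_s f_y (d − d') = [2925000 × (790 − 161.105) + 610000 × (790 − 57)] × 10⁻⁶ = 1839.52 + 447.13 = 2286.65 kN·m.

M_n ≈ 2290 kN·m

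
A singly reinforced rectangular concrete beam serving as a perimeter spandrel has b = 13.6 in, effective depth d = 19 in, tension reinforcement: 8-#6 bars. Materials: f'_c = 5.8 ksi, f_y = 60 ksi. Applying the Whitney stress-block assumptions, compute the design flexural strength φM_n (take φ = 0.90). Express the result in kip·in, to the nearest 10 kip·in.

A_s = 8 × 0.44 = 3.52 in².
T = A_s f_y = 3.52 × 60 = 211.2 kips.
a = T/(0.85 f'_c b) = 211.2/(0.85 × 5.8 × 13.6) = 3.150 in.
M_n = T(d − a/2) = 211.2 × (19 − 1.575) = 3680.2 kip·in.
φM_n = 0.90 × 3680.2 = 3312.2 kip·in.

φM_n ≈ 3310 kip·in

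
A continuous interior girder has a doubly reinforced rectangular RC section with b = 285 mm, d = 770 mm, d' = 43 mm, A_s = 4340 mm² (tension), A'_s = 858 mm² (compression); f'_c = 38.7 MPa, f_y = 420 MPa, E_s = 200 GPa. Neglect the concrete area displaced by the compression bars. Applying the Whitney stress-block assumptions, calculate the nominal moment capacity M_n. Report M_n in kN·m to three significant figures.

Assume both tension and compression steel yield.
Net tension couple steel: A_s − A'_s = 3482 mm².
a = (A_s − A'_s) f_y / (0.85 f'_c b) = 1462440/(0.85 × 38.7 × 285) = 155.99 mm.
c = a/β₁ = 155.99/0.774 = 201.54 mm; ε'_s = 0.003(c − d')/c = 0.0024 ≥ f_y/E_s = 0.0021, so compression steel does yield.
M_n = (A_s − A'_s) f_y (d − a/2) + A'_s f_y (d − d') = [1462440 × (770 − 77.995) + 360360 × (770 − 43)] × 10⁻⁶ = 1012.02 + 261.98 = 1274.00 kN·m.

M_n ≈ 1270 kN·m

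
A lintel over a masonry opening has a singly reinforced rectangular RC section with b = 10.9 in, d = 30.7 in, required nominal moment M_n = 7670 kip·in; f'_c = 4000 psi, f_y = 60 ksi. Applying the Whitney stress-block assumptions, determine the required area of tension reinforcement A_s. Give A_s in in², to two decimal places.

A_s ≈ 4.76 in²

From M_n = 0.85 f'_c a b (d − a/2):
a = d − √(d² − 2M_n/(0.85 f'_c b)) = 30.7 − √(30.7² − 2 × 7670/(0.85 × 4 × 10.9)) = 7.709 in.
A_s = 0.85 f'_c a b / f_y = 0.85 × 4 × 7.709 × 10.9 / 60 = 4.762 in².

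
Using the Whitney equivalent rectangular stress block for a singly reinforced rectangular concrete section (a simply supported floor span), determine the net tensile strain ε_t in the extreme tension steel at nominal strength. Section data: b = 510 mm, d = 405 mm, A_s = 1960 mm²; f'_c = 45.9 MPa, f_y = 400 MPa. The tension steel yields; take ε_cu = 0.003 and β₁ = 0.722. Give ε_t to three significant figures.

a = A_s f_y/(0.85 f'_c b) = 39.40 mm.
β₁ = 0.722, so c = a/β₁ = 39.40/0.722 = 54.57 mm.
From the linear strain diagram with ε_cu = 0.003: ε_t = 0.003 (d − c)/c = 0.003 × (405 − 54.57)/54.57 = 0.0193.
Since ε_t ≥ 0.005, the section is tension-controlled.

ε_t ≈ 0.0193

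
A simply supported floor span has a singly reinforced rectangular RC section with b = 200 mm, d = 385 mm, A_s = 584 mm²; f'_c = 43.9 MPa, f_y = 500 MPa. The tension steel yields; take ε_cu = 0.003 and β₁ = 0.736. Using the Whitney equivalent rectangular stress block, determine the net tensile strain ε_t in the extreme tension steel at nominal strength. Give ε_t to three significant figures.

a = A_s f_y/(0.85 f'_c b) = 39.13 mm.
β₁ = 0.736, so c = a/β₁ = 39.13/0.736 = 53.17 mm.
From the linear strain diagram with ε_cu = 0.003: ε_t = 0.003 (d − c)/c = 0.003 × (385 − 53.17)/53.17 = 0.0187.
Since ε_t ≥ 0.005, the section is tension-controlled.

ε_t ≈ 0.0187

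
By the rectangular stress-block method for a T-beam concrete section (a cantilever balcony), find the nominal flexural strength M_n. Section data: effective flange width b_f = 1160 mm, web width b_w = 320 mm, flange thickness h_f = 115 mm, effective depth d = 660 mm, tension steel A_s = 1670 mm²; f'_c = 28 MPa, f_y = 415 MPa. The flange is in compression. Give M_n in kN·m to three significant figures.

M_n ≈ 449 kN·m

Tension: T = A_s f_y = 1670 × 415 = 693050 N.
Try a within the flange: a = T/(0.85 f'_c b_f) = 693050/(0.85 × 28 × 1160) = 25.10 mm.
Since a = 25.10 ≤ h_f = 115 mm, the stress block lies entirely in the flange; analyse as a rectangular beam of width b_f.
M_n = T(d − a/2) = 693050 × (660 − 12.55) = 448.72 × 10⁶ N·mm.
M_n = 448.72 kN·m.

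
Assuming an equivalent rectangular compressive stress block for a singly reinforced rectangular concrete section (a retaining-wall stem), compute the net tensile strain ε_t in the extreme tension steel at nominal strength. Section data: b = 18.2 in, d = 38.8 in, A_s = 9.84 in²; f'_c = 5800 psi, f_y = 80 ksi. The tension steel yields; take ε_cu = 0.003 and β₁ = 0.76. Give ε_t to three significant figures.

a = A_s f_y/(0.85 f'_c b) = 8.773 in.
β₁ = 0.76, so c = a/β₁ = 8.773/0.76 = 11.543 in.
From the linear strain diagram with ε_cu = 0.003: ε_t = 0.003 (d − c)/c = 0.003 × (38.8 − 11.543)/11.543 = 0.00708.
Since ε_t ≥ 0.005, the section is tension-controlled.

ε_t ≈ 0.00708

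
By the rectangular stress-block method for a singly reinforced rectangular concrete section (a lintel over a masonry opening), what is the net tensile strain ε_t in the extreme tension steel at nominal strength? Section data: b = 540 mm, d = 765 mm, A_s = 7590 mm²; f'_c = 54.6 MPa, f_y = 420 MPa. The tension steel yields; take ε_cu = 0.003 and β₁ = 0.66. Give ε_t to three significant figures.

a = A_s f_y/(0.85 f'_c b) = 127.20 mm.
β₁ = 0.66, so c = a/β₁ = 127.20/0.66 = 192.73 mm.
From the linear strain diagram with ε_cu = 0.003: ε_t = 0.003 (d − c)/c = 0.003 × (765 − 192.73)/192.73 = 0.00891.
Since ε_t ≥ 0.005, the section is tension-controlled.

ε_t ≈ 0.00891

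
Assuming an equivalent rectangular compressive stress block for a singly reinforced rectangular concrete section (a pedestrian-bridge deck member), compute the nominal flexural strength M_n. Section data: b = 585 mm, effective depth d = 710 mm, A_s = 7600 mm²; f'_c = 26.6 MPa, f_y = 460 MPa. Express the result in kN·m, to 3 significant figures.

M_n ≈ 2020 kN·m

T = A_s f_y = 7600 × 460 = 3496000 N = 3496 kN.
From C = T: a = T/(0.85 f'_c b) = 3496000/(0.85 × 26.6 × 585) = 264.31 mm.
M_n = T(d − a/2) = 3496 kN × (710 − 132.155) mm = 2020.15 kN·m.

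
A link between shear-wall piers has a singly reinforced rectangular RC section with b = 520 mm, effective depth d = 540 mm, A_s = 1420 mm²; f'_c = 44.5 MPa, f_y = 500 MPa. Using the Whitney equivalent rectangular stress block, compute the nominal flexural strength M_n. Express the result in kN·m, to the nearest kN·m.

T = A_s f_y = 1420 × 500 = 710000 N = 710 kN.
From C = T: a = T/(0.85 f'_c b) = 710000/(0.85 × 44.5 × 520) = 36.10 mm.
M_n = T(d − a/2) = 710 kN × (540 − 18.05) mm = 370.58 kN·m.

M_n ≈ 371 kN·m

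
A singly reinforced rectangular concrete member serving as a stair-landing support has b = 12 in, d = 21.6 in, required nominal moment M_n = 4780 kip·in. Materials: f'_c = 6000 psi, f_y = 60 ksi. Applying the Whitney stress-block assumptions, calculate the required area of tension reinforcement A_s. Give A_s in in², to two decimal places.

From M_n = 0.85 f'_c a b (d − a/2):
a = d − √(d² − 2M_n/(0.85 f'_c b)) = 21.6 − √(21.6² − 2 × 4780/(0.85 × 6 × 12)) = 3.983 in.
A_s = 0.85 f'_c a b / f_y = 0.85 × 6 × 3.983 × 12 / 60 = 4.063 in².

A_s ≈ 4.06 in²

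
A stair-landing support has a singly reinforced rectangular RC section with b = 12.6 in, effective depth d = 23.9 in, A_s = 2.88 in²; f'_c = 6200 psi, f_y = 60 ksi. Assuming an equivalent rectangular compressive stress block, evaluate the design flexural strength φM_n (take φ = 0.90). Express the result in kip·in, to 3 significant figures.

T = A_s f_y = 2.88 × 60 = 172.8 kips.
a = T/(0.85 f'_c b) = 172.8/(0.85 × 6.2 × 12.6) = 2.602 in.
M_n = T(d − a/2) = 172.8 × (23.9 − 1.301) = 3905.1 kip·in.
φM_n = 0.90 × 3905.1 = 3514.6 kip·in.

φM_n ≈ 3510 kip·in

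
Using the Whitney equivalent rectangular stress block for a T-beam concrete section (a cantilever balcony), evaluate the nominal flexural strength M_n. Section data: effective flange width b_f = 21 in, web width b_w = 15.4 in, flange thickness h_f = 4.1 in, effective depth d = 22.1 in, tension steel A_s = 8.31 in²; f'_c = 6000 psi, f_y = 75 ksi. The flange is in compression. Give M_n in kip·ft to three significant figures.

M_n ≈ 992 kip·ft

Tension: T = A_s f_y = 8.31 × 75 = 623.25 kips.
Try a within the flange: a = T/(0.85 f'_c b_f) = 623.25/(0.85 × 6 × 21) = 5.819 in.
a = 5.819 > h_f = 4.1 in: the block extends into the web. Split into flange-overhang and web parts.
C_f = 0.85 f'_c (b_f − b_w) h_f = 0.85 × 6 × (21 − 15.4) × 4.1 = 117.1 kips.
Remaining web compression depth: a_w = (T − C_f)/(0.85 f'_c b_w) = (623.25 − 117.1)/(0.85 × 6 × 15.4) = 6.444 in.
M_n = C_f(d − h_f/2) + (T − C_f)(d − a_w/2) = 117.1 × (22.1 − 2.05) + 506.15 × (22.1 − 3.222) = 2347.9 + 9555.1 = 11903.0 kip·in.
M_n = 11903.0/12 = 991.92 kip·ft.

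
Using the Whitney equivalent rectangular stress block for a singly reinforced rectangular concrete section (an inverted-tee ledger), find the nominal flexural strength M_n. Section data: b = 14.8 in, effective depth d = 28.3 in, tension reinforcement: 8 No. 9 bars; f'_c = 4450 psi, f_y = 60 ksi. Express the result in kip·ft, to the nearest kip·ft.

A_s = 8 × 1 = 8 in².
T = A_s f_y = 8 × 60 = 480 kips.
a = T/(0.85 f'_c b) = 480/(0.85 × 4.45 × 14.8) = 8.574 in.
M_n = T(d − a/2) = 480 × (28.3 − 4.287) = 11526.2 kip·in = 11526.2/12 = 960.52 kip·ft.

M_n ≈ 961 kip·ft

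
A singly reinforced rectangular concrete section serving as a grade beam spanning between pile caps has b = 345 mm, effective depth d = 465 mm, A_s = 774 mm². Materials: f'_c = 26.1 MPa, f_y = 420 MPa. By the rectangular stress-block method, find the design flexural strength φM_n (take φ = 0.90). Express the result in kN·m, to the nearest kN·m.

T = A_s f_y = 774 × 420 = 325080 N = 325.08 kN.
From C = T: a = T/(0.85 f'_c b) = 325080/(0.85 × 26.1 × 345) = 42.47 mm.
M_n = T(d − a/2) = 325.08 kN × (465 − 21.235) mm = 144.26 kN·m.
φM_n = 0.90 × 144.26 = 129.83 kN·m.

φM_n ≈ 130 kN·m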